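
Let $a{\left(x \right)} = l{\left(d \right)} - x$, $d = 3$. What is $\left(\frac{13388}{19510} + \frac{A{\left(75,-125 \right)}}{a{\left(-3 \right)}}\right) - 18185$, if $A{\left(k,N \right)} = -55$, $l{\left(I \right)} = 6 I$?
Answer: $- \frac{3725684126}{204855} \approx -18187.0$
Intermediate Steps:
$a{\left(x \right)} = 18 - x$ ($a{\left(x \right)} = 6 \cdot 3 - x = 18 - x$)
$\left(\frac{13388}{19510} + \frac{A{\left(75,-125 \right)}}{a{\left(-3 \right)}}\right) - 18185 = \left(\frac{13388}{19510} - \frac{55}{18 - -3}\right) - 18185 = \left(13388 \cdot \frac{1}{19510} - \frac{55}{18 + 3}\right) - 18185 = \left(\frac{6694}{9755} - \frac{55}{21}\right) - 18185 = - \frac{395951}{204855} - 18185 = - \frac{3725684126}{204855}$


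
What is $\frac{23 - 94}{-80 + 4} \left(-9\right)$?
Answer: $- \frac{639}{76} \approx -8.4079$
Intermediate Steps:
$\frac{23 - 94}{-80 + 4} \left(-9\right) = - \frac{71}{-76} \left(-9\right) = \left(-71\right) \left(- \frac{1}{76}\right) \left(-9\right) = \frac{71}{76} \left(-9\right) = - \frac{639}{76}$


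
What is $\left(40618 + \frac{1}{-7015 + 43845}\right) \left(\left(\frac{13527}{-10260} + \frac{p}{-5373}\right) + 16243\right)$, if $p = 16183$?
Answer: $\frac{16532932179401261329}{25065761400} \approx 6.5958 \cdot 10^{8}$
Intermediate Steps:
$\left(40618 + \frac{1}{-7015 + 43845}\right) \left(\left(\frac{13527}{-10260} + \frac{p}{-5373}\right) + 16243\right) = \left(40618 + \frac{1}{-7015 + 43845}\right) \left(\left(\frac{13527}{-10260} + \frac{16183}{-5373}\right) + 16243\right) = \left(40618 + \frac{1}{36830}\right) \left(\left(13527 \left(- \frac{1}{10260}\right) + 16183 \left(- \frac{1}{5373}\right)\right) + 16243\right) = \left(40618 + \frac{1}{36830}\right) \left(\left(- \frac{501}{380} - \frac{16183}{5373}\right) + 16243\right) = \frac{1495960941 \left(- \frac{8841413}{2041740} + 16243\right)}{36830} = \frac{1495960941}{36830} \cdot \frac{33155141407}{2041740} = \frac{16532932179401261329}{25065761400}$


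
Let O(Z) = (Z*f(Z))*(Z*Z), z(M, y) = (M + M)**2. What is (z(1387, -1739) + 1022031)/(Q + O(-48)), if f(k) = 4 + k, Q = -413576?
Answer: 8717107/4452472 ≈ 1.9578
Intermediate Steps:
z(M, y) = 4*M**2 (z(M, y) = (2*M)**2 = 4*M**2)
O(Z) = Z**3*(4 + Z) (O(Z) = (Z*(4 + Z))*(Z*Z) = (Z*(4 + Z))*Z**2 = Z**3*(4 + Z))
(z(1387, -1739) + 1022031)/(Q + O(-48)) = (4*1387**2 + 1022031)/(-413576 + (-48)**3*(4 - 48)) = (4*1923769 + 1022031)/(-413576 - 110592*(-44)) = (7695076 + 1022031)/(-413576 + 4866048) = 8717107/4452472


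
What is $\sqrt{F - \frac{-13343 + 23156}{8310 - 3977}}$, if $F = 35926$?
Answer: $\frac{\sqrt{674464142485}}{4333} \approx 189.54$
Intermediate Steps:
$\sqrt{F - \frac{-13343 + 23156}{8310 - 3977}} = \sqrt{35926 - \frac{-13343 + 23156}{8310 - 3977}} = \sqrt{35926 - \frac{9813}{4333}} = \sqrt{\frac{155657545}{4333}} = \frac{\sqrt{674464142485}}{4333}$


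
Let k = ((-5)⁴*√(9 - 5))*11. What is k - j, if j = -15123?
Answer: 28873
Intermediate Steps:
k = 13750 (k = (625*√4)*11 = (625*2)*11 = 1250*11 = 13750)
k - j = 13750 - 1*(-15123) = 13750 + 15123 = 28873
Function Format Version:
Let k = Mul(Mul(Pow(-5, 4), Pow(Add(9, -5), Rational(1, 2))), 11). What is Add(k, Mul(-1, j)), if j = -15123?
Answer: 28873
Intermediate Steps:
k = 13750 (k = Mul(Mul(625, Pow(4, Rational(1, 2))), 11) = Mul(Mul(625, 2), 11) = Mul(1250, 11) = 13750)
Add(k, Mul(-1, j)) = Add(13750, Mul(-1, -15123)) = Add(13750, 15123) = 28873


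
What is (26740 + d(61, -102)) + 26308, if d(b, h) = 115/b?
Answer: 3236043/61 ≈ 53050.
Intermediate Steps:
(26740 + d(61, -102)) + 26308 = (26740 + 115/61) + 26308 = 1631255/61 + 26308 = 3236043/61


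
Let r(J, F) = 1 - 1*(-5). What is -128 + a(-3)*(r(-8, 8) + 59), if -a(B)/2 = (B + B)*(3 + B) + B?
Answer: 262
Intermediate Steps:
r(J, F) = 6 (r(J, F) = 1 + 5 = 6)
a(B) = -2*B - 4*B*(3 + B) (a(B) = -2*((B + B)*(3 + B) + B) = -2*((2*B)*(3 + B) + B) = -2*(2*B*(3 + B) + B) = -2*(B + 2*B*(3 + B)) = -2*B - 4*B*(3 + B))
-128 + a(-3)*(r(-8, 8) + 59) = -128 + (-2*(-3)*(7 + 2*(-3)))*(6 + 59) = -128 - 2*(-3)*(7 - 6)*65 = -128 - 2*(-3)*1*65 = -128 + 6*65 = -128 + 390 = 262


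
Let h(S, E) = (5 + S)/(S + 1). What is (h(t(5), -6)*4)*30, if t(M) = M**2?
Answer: 1800/13 ≈ 138.46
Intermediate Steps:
h(S, E) = (5 + S)/(1 + S)
(h(t(5), -6)*4)*30 = (((5 + 5**2)/(1 + 5**2))*4)*30 = (((5 + 25)/(1 + 25))*4)*30 = ((30/26)*4)*30 = (((1/26)*30)*4)*30 = ((15/13)*4)*30 = (60/13)*30 = 1800/13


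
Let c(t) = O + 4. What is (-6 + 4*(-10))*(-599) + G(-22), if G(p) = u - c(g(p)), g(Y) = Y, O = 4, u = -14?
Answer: 27532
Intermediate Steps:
c(t) = 8 (c(t) = 4 + 4 = 8)
G(p) = -22 (G(p) = -14 - 1*8 = -14 - 8 = -22)
(-6 + 4*(-10))*(-599) + G(-22) = (-6 + 4*(-10))*(-599) - 22 = (-6 - 40)*(-599) - 22 = -46*(-599) - 22 = 27554 - 22 = 27532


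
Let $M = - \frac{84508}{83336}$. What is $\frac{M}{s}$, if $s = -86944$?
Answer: $\frac{21127}{1811391296} \approx 1.1663 \cdot 10^{-5}$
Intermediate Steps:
$M = - \frac{21127}{20834}$ ($M = \left(-84508\right) \frac{1}{83336} = - \frac{21127}{20834} \approx -1.0141$)
$\frac{M}{s} = - \frac{21127}{20834 \left(-86944\right)} = \left(- \frac{21127}{20834}\right) \left(- \frac{1}{86944}\right) = \frac{21127}{1811391296}$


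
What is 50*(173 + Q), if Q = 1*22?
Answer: 9750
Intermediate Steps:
Q = 22
50*(173 + Q) = 50*(173 + 22) = 50*195 = 9750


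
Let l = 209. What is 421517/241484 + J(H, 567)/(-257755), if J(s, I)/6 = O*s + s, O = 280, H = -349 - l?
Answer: 335833363727/62243708420 ≈ 5.3955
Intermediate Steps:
H = -558 (H = -349 - 1*209 = -349 - 209 = -558)
J(s, I) = 1686*s (J(s, I) = 6*(280*s + s) = 6*(281*s) = 1686*s)
421517/241484 + J(H, 567)/(-257755) = 421517/241484 + (1686*(-558))/(-257755) = 421517*(1/241484) - 940788*(-1/257755) = 421517/241484 + 940788/257755 = 335833363727/62243708420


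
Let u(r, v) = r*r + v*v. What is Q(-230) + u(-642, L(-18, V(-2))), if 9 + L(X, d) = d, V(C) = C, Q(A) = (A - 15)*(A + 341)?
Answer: 385090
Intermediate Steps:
Q(A) = (-15 + A)*(341 + A)
L(X, d) = -9 + d
u(r, v) = r² + v²
Q(-230) + u(-642, L(-18, V(-2))) = (-5115 + (-230)² + 326*(-230)) + ((-642)² + (-9 - 2)²) = (-5115 + 52900 - 74980) + (412164 + (-11)²) = -27195 + (412164 + 121) = -27195 + 412285 = 385090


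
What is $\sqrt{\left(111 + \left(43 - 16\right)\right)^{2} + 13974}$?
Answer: $\sqrt{33018} \approx 181.71$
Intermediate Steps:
$\sqrt{\left(111 + \left(43 - 16\right)\right)^{2} + 13974} = \sqrt{\left(111 + 27\right)^{2} + 13974} = \sqrt{138^{2} + 13974} = \sqrt{19044 + 13974} = \sqrt{33018}$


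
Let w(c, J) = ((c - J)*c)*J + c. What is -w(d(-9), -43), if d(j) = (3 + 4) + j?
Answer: -3524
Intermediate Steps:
d(j) = 7 + j
w(c, J) = c + J*c*(c - J) (w(c, J) = (c*(c - J))*J + c = J*c*(c - J) + c = c + J*c*(c - J))
-w(d(-9), -43) = -(7 - 9)*(1 - 1*(-43)**2 - 43*(7 - 9)) = -(-2)*(1 - 1*1849 - 43*(-2)) = -(-2)*(1 - 1849 + 86) = -(-2)*(-1762) = -1*3524 = -3524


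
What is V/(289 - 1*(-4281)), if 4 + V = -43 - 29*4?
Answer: -163/4570 ≈ -0.035667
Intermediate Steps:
V = -163 (V = -4 + (-43 - 29*4) = -4 + (-43 - 116) = -4 - 159 = -163)
V/(289 - 1*(-4281)) = -163/(289 - 1*(-4281)) = -163/(289 + 4281) = -163/4570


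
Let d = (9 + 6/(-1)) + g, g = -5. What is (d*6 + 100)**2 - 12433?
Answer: -4689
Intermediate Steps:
d = -2 (d = (9 + 6/(-1)) - 5 = (9 + 6*(-1)) - 5 = (9 - 6) - 5 = 3 - 5 = -2)
(d*6 + 100)**2 - 12433 = (-2*6 + 100)**2 - 12433 = (-12 + 100)**2 - 12433 = 88**2 - 12433 = 7744 - 12433 = -4689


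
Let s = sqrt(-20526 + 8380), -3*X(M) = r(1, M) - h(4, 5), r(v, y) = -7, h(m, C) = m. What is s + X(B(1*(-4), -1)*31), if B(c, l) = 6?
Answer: 11/3 + I*sqrt(12146) ≈ 3.6667 + 110.21*I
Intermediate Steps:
X(M) = 11/3 (X(M) = -(-7 - 1*4)/3 = -(-7 - 4)/3 = -1/3*(-11) = 11/3)
s = I*sqrt(12146) (s = sqrt(-12146) = I*sqrt(12146) ≈ 110.21*I)
s + X(B(1*(-4), -1)*31) = I*sqrt(12146) + 11/3 = 11/3 + I*sqrt(12146)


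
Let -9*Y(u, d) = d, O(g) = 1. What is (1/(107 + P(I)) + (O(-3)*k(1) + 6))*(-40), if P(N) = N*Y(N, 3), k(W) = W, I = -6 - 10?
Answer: -94480/337 ≈ -280.36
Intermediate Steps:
I = -16
Y(u, d) = -d/9
P(N) = -N/3 (P(N) = N*(-⅑*3) = N*(-⅓) = -N/3)
(1/(107 + P(I)) + (O(-3)*k(1) + 6))*(-40) = (1/(107 - ⅓*(-16)) + (1*1 + 6))*(-40) = (1/(107 + 16/3) + (1 + 6))*(-40) = (1/(337/3) + 7)*(-40) = (3/337 + 7)*(-40) = (2362/337)*(-40) = -94480/337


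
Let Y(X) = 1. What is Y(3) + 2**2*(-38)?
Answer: -151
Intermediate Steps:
Y(3) + 2**2*(-38) = 1 + 2**2*(-38) = 1 + 4*(-38) = 1 - 152 = -151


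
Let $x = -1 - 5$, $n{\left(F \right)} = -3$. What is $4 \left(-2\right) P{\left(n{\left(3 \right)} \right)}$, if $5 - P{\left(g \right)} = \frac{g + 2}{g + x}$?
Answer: $- \frac{352}{9} \approx -39.111$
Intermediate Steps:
$x = -6$
$P{\left(g \right)} = 5 - \frac{2 + g}{-6 + g}$ ($P{\left(g \right)} = 5 - \frac{g + 2}{g - 6} = 5 - \frac{2 + g}{-6 + g}$)
$4 \left(-2\right) P{\left(n{\left(3 \right)} \right)} = 4 \left(-2\right) \frac{4 \left(-8 - 3\right)}{-6 - 3} = - 8 \cdot 4 \frac{1}{-9} \left(-11\right) = - 8 \cdot 4 \left(- \frac{1}{9}\right) \left(-11\right) = \left(-8\right) \frac{44}{9} = - \frac{352}{9}$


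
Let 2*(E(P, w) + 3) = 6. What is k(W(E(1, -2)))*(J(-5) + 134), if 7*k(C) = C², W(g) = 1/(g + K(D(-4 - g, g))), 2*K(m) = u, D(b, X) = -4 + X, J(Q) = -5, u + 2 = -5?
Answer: 516/343 ≈ 1.5044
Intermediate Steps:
u = -7 (u = -2 - 5 = -7)
E(P, w) = 0 (E(P, w) = -3 + (½)*6 = -3 + 3 = 0)
K(m) = -7/2 (K(m) = (½)*(-7) = -7/2)
W(g) = 1/(-7/2 + g) (W(g) = 1/(g - 7/2) = 1/(-7/2 + g))
k(C) = C²/7
k(W(E(1, -2)))*(J(-5) + 134) = ((2/(-7 + 2*0))²/7)*(-5 + 134) = ((2/(-7 + 0))²/7)*129 = ((2/(-7))²/7)*129 = ((2*(-⅐))²/7)*129 = ((-2/7)²/7)*129 = ((⅐)*(4/49))*129 = (4/343)*129 = 516/343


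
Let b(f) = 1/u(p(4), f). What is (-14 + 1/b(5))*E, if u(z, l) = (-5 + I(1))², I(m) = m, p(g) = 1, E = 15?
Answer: 30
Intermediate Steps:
u(z, l) = 16 (u(z, l) = (-5 + 1)² = (-4)² = 16)
b(f) = 1/16
(-14 + 1/b(5))*E = (-14 + 1/(1/16))*15 = (-14 + 16)*15 = 2*15 = 30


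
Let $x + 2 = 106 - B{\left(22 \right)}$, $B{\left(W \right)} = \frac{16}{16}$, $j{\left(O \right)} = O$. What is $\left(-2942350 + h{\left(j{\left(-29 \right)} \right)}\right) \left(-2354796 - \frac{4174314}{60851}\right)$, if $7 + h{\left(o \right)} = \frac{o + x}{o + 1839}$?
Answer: $\frac{76314593370871596816}{11014031} \approx 6.9289 \cdot 10^{12}$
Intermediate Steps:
$B{\left(W \right)} = 1$ ($B{\left(W \right)} = 16 \cdot \frac{1}{16} = 1$)
$x = 103$ ($x = -2 + \left(106 - 1\right) = -2 + 105 = 103$)
$h{\left(o \right)} = -7 + \frac{103 + o}{1839 + o}$ ($h{\left(o \right)} = -7 + \frac{o + 103}{o + 1839} = -7 + \frac{103 + o}{1839 + o}$)
$\left(-2942350 + h{\left(j{\left(-29 \right)} \right)}\right) \left(-2354796 - \frac{4174314}{60851}\right) = \left(-2942350 + \frac{2 \left(-6385 - -87\right)}{1839 - 29}\right) \left(-2354796 - \frac{4174314}{60851}\right) = \left(-2942350 + \frac{2 \left(-6385 + 87\right)}{1810}\right) \left(-2354796 - \frac{4174314}{60851}\right) = \left(-2942350 + 2 \cdot \frac{1}{1810} \left(-6298\right)\right) \left(-2354796 - \frac{4174314}{60851}\right) = \left(-2942350 - \frac{6298}{905}\right) \left(- \frac{143295865710}{60851}\right) = \left(- \frac{2662833048}{905}\right) \left(- \frac{143295865710}{60851}\right) = \frac{76314593370871596816}{11014031}$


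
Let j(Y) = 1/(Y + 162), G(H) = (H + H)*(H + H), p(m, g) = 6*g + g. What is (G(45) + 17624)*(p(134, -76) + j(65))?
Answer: -3106507412/227 ≈ -1.3685e+7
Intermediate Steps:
p(m, g) = 7*g
G(H) = 4*H² (G(H) = (2*H)*(2*H) = 4*H²)
j(Y) = 1/(162 + Y)
(G(45) + 17624)*(p(134, -76) + j(65)) = (4*45² + 17624)*(7*(-76) + 1/(162 + 65)) = (4*2025 + 17624)*(-532 + 1/227) = (8100 + 17624)*(-532 + 1/227) = 25724*(-120763/227) = -3106507412/227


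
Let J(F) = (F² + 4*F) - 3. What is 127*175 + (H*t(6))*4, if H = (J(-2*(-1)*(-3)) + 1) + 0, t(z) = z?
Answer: 22465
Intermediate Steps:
J(F) = -3 + F² + 4*F
H = 10 (H = ((-3 + (-2*(-1)*(-3))² + 4*(-2*(-1)*(-3))) + 1) + 0 = ((-3 + (2*(-3))² + 4*(2*(-3))) + 1) + 0 = ((-3 + (-6)² + 4*(-6)) + 1) + 0 = ((-3 + 36 - 24) + 1) + 0 = (9 + 1) + 0 = 10 + 0 = 10)
127*175 + (H*t(6))*4 = 127*175 + (10*6)*4 = 22225 + 60*4 = 22225 + 240 = 22465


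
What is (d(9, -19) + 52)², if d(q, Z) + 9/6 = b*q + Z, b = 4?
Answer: 18225/4 ≈ 4556.3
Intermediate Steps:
d(q, Z) = -3/2 + Z + 4*q (d(q, Z) = -3/2 + (4*q + Z) = -3/2 + (Z + 4*q) = -3/2 + Z + 4*q)
(d(9, -19) + 52)² = ((-3/2 - 19 + 4*9) + 52)² = ((-3/2 - 19 + 36) + 52)² = (31/2 + 52)² = (135/2)² = 18225/4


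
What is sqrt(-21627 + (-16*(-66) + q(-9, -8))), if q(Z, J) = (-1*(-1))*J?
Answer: I*sqrt(20579) ≈ 143.45*I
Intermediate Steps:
q(Z, J) = J (q(Z, J) = 1*J = J)
sqrt(-21627 + (-16*(-66) + q(-9, -8))) = sqrt(-21627 + (-16*(-66) - 8)) = sqrt(-21627 + (1056 - 8)) = sqrt(-21627 + 1048) = sqrt(-20579) = I*sqrt(20579)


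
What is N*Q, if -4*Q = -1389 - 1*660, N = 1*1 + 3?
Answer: 2049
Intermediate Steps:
N = 4 (N = 1 + 3 = 4)
Q = 2049/4 (Q = -(-1389 - 1*660)/4 = -(-1389 - 660)/4 = -¼*(-2049) = 2049/4 ≈ 512.25)
N*Q = 4*(2049/4) = 2049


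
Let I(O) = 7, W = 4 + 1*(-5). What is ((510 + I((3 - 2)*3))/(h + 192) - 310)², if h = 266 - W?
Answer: 20099583529/210681 ≈ 95403.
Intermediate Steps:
W = -1 (W = 4 - 5 = -1)
h = 267 (h = 266 - 1*(-1) = 266 + 1 = 267)
((510 + I((3 - 2)*3))/(h + 192) - 310)² = ((510 + 7)/(267 + 192) - 310)² = (517/459 - 310)² = (-141773/459)² = 20099583529/210681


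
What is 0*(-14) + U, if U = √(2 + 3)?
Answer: √5 ≈ 2.2361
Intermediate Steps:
U = √5 ≈ 2.2361
0*(-14) + U = 0*(-14) + √5 = 0 + √5 = √5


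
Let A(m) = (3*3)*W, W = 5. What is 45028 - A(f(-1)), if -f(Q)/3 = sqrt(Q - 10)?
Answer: 44983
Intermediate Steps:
f(Q) = -3*sqrt(-10 + Q) (f(Q) = -3*sqrt(Q - 10) = -3*sqrt(-10 + Q))
A(m) = 45 (A(m) = (3*3)*5 = 9*5 = 45)
45028 - A(f(-1)) = 45028 - 1*45 = 45028 - 45 = 44983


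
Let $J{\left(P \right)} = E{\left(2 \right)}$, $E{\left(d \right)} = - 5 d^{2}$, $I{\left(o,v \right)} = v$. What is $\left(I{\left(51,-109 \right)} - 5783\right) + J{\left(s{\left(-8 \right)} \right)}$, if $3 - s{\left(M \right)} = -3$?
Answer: $-5912$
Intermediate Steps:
$s{\left(M \right)} = 6$ ($s{\left(M \right)} = 3 - -3 = 3 + 3 = 6$)
$J{\left(P \right)} = -20$ ($J{\left(P \right)} = - 5 \cdot 2^{2} = \left(-5\right) 4 = -20$)
$\left(I{\left(51,-109 \right)} - 5783\right) + J{\left(s{\left(-8 \right)} \right)} = \left(-109 - 5783\right) - 20 = -5892 - 20 = -5912$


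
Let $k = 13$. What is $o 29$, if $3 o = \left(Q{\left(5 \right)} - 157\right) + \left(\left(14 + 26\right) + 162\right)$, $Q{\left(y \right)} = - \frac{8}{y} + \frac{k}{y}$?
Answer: $\frac{1334}{3} \approx 444.67$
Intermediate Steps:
$Q{\left(y \right)} = \frac{5}{y}$ ($Q{\left(y \right)} = - \frac{8}{y} + \frac{13}{y} = \frac{5}{y}$)
$o = \frac{46}{3}$ ($o = \frac{\left(\frac{5}{5} - 157\right) + \left(\left(14 + 26\right) + 162\right)}{3} = \frac{\left(5 \cdot \frac{1}{5} - 157\right) + \left(40 + 162\right)}{3} = \frac{\left(1 - 157\right) + 202}{3} = \frac{-156 + 202}{3} = \frac{1}{3} \cdot 46 = \frac{46}{3} \approx 15.333$)
$o 29 = \frac{46}{3} \cdot 29 = \frac{1334}{3}$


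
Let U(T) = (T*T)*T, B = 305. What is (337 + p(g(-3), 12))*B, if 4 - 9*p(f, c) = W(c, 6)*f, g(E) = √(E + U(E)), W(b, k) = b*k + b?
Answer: 926285/9 - 8540*I*√30/3 ≈ 1.0292e+5 - 15592.0*I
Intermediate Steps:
W(b, k) = b + b*k
U(T) = T³ (U(T) = T²*T = T³)
g(E) = √(E + E³)
p(f, c) = 4/9 - 7*c*f/9 (p(f, c) = 4/9 - c*(1 + 6)*f/9 = 4/9 - c*7*f/9 = 4/9 - 7*c*f/9)
(337 + p(g(-3), 12))*B = (337 + (4/9 - 7/9*12*√(-3 + (-3)³)))*305 = (337 + (4/9 - 7/9*12*√(-3 - 27)))*305 = (337 + (4/9 - 7/9*12*√(-30)))*305 = (337 + (4/9 - 7/9*12*I*√30))*305 = (337 + (4/9 - 28*I*√30/3))*305 = (3037/9 - 28*I*√30/3)*305 = 926285/9 - 8540*I*√30/3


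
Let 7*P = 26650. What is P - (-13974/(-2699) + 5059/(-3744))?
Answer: 269029091495/70735392 ≈ 3803.3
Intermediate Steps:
P = 26650/7 (P = (1/7)*26650 = 26650/7 ≈ 3807.1)
P - (-13974/(-2699) + 5059/(-3744)) = 26650/7 - (-13974/(-2699) + 5059/(-3744)) = 26650/7 - (-13974*(-1/2699) + 5059*(-1/3744)) = 26650/7 - (13974/2699 - 5059/3744) = 26650/7 - 1*38664415/10105056 = 26650/7 - 38664415/10105056 = 269029091495/70735392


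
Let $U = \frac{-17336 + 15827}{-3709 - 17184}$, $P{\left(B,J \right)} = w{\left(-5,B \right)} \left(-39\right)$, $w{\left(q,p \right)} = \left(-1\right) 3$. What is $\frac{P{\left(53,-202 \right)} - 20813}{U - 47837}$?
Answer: $\frac{108100382}{249864233} \approx 0.43264$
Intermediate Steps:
$w{\left(q,p \right)} = -3$
$P{\left(B,J \right)} = 117$ ($P{\left(B,J \right)} = \left(-3\right) \left(-39\right) = 117$)
$U = \frac{1509}{20893}$ ($U = - \frac{1509}{-20893} = \left(-1509\right) \left(- \frac{1}{20893}\right) = \frac{1509}{20893} \approx 0.072225$)
$\frac{P{\left(53,-202 \right)} - 20813}{U - 47837} = \frac{117 - 20813}{\frac{1509}{20893} - 47837} = - \frac{20696}{- \frac{999456932}{20893}} = \left(-20696\right) \left(- \frac{20893}{999456932}\right) = \frac{108100382}{249864233}$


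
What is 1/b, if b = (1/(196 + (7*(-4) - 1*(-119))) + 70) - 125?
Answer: -287/15784 ≈ -0.018183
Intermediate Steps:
b = -15784/287 (b = (1/(196 + (-28 + 119)) + 70) - 125 = (1/(196 + 91) + 70) - 125 = (1/287 + 70) - 125 = 20091/287 - 125 = -15784/287 ≈ -54.997)
1/b = 1/(-15784/287) = -287/15784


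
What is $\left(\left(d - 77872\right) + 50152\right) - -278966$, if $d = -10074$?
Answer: $241172$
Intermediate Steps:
$\left(\left(d - 77872\right) + 50152\right) - -278966 = \left(\left(-10074 - 77872\right) + 50152\right) - -278966 = \left(-87946 + 50152\right) + 278966 = -37794 + 278966 = 241172$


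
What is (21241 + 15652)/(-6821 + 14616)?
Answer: 36893/7795 ≈ 4.7329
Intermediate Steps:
(21241 + 15652)/(-6821 + 14616) = 36893/7795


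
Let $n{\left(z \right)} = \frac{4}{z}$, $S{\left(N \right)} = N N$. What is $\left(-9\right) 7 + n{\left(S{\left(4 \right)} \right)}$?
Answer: $- \frac{251}{4} \approx -62.75$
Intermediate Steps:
$S{\left(N \right)} = N^{2}$
$\left(-9\right) 7 + n{\left(S{\left(4 \right)} \right)} = \left(-9\right) 7 + \frac{4}{4^{2}} = -63 + \frac{4}{16} = -63 + 4 \cdot \frac{1}{16} = -63 + \frac{1}{4} = - \frac{251}{4}$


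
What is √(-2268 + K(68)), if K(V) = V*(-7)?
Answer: 14*I*√14 ≈ 52.383*I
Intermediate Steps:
K(V) = -7*V
√(-2268 + K(68)) = √(-2268 - 7*68) = √(-2268 - 476) = √(-2744) = 14*I*√14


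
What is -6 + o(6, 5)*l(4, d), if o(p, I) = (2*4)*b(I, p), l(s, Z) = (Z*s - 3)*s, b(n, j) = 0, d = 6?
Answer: -6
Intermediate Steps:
l(s, Z) = s*(-3 + Z*s) (l(s, Z) = (-3 + Z*s)*s = s*(-3 + Z*s))
o(p, I) = 0 (o(p, I) = (2*4)*0 = 8*0 = 0)
-6 + o(6, 5)*l(4, d) = -6 + 0*(4*(-3 + 6*4)) = -6 + 0*(4*(-3 + 24)) = -6 + 0*(4*21) = -6 + 0*84 = -6 + 0 = -6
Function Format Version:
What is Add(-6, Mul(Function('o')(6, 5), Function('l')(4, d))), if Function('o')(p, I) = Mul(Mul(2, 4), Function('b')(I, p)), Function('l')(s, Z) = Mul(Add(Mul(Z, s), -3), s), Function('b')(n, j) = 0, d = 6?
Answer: -6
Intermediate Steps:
Function('l')(s, Z) = Mul(s, Add(-3, Mul(Z, s))) (Function('l')(s, Z) = Mul(Add(-3, Mul(Z, s)), s) = Mul(s, Add(-3, Mul(Z, s))))
Function('o')(p, I) = 0 (Function('o')(p, I) = Mul(Mul(2, 4), 0) = Mul(8, 0) = 0)
Add(-6, Mul(Function('o')(6, 5), Function('l')(4, d))) = Add(-6, Mul(0, Mul(4, Add(-3, Mul(6, 4))))) = Add(-6, Mul(0, Mul(4, Add(-3, 24)))) = Add(-6, Mul(0, Mul(4, 21))) = Add(-6, Mul(0, 84)) = Add(-6, 0) = -6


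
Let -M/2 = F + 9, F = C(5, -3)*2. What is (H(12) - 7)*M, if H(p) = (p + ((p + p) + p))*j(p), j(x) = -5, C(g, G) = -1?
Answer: 3458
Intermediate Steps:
H(p) = -20*p (H(p) = (p + ((p + p) + p))*(-5) = (p + (2*p + p))*(-5) = (p + 3*p)*(-5) = (4*p)*(-5) = -20*p)
F = -2 (F = -1*2 = -2)
M = -14 (M = -2*(-2 + 9) = -2*7 = -14)
(H(12) - 7)*M = (-20*12 - 7)*(-14) = (-240 - 7)*(-14) = -247*(-14) = 3458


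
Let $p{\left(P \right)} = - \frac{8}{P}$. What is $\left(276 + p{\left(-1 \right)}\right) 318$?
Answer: $90312$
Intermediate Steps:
$\left(276 + p{\left(-1 \right)}\right) 318 = \left(276 - \frac{8}{-1}\right) 318 = \left(276 - -8\right) 318 = \left(276 + 8\right) 318 = 284 \cdot 318 = 90312$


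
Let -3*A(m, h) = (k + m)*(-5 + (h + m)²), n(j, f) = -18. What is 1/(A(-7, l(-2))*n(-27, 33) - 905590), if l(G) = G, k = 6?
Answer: -1/906046 ≈ -1.1037e-6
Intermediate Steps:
A(m, h) = -(-5 + (h + m)²)*(6 + m)/3 (A(m, h) = -(6 + m)*(-5 + (h + m)²)/3 = -(-5 + (h + m)²)*(6 + m)/3)
1/(A(-7, l(-2))*n(-27, 33) - 905590) = 1/((10 - 2*(-2 - 7)² + (5/3)*(-7) - ⅓*(-7)*(-2 - 7)²)*(-18) - 905590) = 1/((10 - 2*(-9)² - 35/3 - ⅓*(-7)*(-9)²)*(-18) - 905590) = 1/((10 - 2*81 - 35/3 - ⅓*(-7)*81)*(-18) - 905590) = 1/((10 - 162 - 35/3 + 189)*(-18) - 905590) = 1/((76/3)*(-18) - 905590) = 1/(-456 - 905590) = 1/(-906046) = -1/906046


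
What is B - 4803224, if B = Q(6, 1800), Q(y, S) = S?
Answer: -4801424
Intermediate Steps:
B = 1800
B - 4803224 = 1800 - 4803224 = -4801424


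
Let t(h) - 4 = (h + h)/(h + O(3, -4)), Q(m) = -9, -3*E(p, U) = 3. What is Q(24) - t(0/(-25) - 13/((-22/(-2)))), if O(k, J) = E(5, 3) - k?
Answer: -767/57 ≈ -13.456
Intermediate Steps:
E(p, U) = -1 (E(p, U) = -⅓*3 = -1)
O(k, J) = -1 - k
t(h) = 4 + 2*h/(-4 + h) (t(h) = 4 + (h + h)/(h + (-1 - 1*3)) = 4 + (2*h)/(h + (-1 - 3)) = 4 + (2*h)/(h - 4) = 4 + (2*h)/(-4 + h) = 4 + 2*h/(-4 + h))
Q(24) - t(0/(-25) - 13/((-22/(-2)))) = -9 - 2*(-8 + 3*(0/(-25) - 13/((-22/(-2)))))/(-4 + (0/(-25) - 13/((-22/(-2))))) = -9 - 2*(-8 + 3*(0*(-1/25) - 13/((-22*(-½)))))/(-4 + (0*(-1/25) - 13/((-22*(-½))))) = -9 - 2*(-8 + 3*(0 - 13/11))/(-4 + (0 - 13/11)) = -9 - 2*(-8 + 3*(-13/11))/(-4 - 13/11) = -9 - 2*(-8 - 39/11)/(-57/11) = -9 - 2*(-11)*(-127)/(57*11) = -9 - 1*254/57 = -9 - 254/57 = -767/57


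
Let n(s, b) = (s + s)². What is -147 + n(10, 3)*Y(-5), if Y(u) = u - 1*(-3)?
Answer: -947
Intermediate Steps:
Y(u) = 3 + u (Y(u) = u + 3 = 3 + u)
n(s, b) = 4*s² (n(s, b) = (2*s)² = 4*s²)
-147 + n(10, 3)*Y(-5) = -147 + (4*10²)*(3 - 5) = -147 + (4*100)*(-2) = -147 + 400*(-2) = -147 - 800 = -947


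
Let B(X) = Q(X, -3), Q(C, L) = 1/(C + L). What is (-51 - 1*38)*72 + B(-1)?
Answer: -25633/4 ≈ -6408.3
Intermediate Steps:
B(X) = 1/(-3 + X) (B(X) = 1/(X - 3) = 1/(-3 + X))
(-51 - 1*38)*72 + B(-1) = (-51 - 1*38)*72 + 1/(-3 - 1) = (-51 - 38)*72 + 1/(-4) = -89*72 - 1/4 = -6408 - 1/4 = -25633/4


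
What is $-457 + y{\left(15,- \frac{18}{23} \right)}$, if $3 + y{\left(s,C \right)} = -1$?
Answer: $-461$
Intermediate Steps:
$y{\left(s,C \right)} = -4$ ($y{\left(s,C \right)} = -3 - 1 = -4$)
$-457 + y{\left(15,- \frac{18}{23} \right)} = -457 - 4 = -461$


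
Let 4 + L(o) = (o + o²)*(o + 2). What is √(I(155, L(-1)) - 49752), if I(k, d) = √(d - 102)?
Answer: √(-49752 + I*√106) ≈ 0.023 + 223.05*I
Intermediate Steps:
L(o) = -4 + (2 + o)*(o + o²) (L(o) = -4 + (o + o²)*(o + 2) = -4 + (o + o²)*(2 + o) = -4 + (2 + o)*(o + o²))
I(k, d) = √(-102 + d)
√(I(155, L(-1)) - 49752) = √(√(-102 + (-4 + (-1)³ + 2*(-1) + 3*(-1)²)) - 49752) = √(√(-102 + (-4 - 1 - 2 + 3*1)) - 49752) = √(√(-102 + (-4 - 1 - 2 + 3)) - 49752) = √(√(-102 - 4) - 49752) = √(√(-106) - 49752) = √(I*√106 - 49752) = √(-49752 + I*√106)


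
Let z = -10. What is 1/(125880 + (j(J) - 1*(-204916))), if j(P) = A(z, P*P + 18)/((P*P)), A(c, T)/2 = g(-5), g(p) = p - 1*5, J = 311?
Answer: 96721/31994919896 ≈ 3.0230e-6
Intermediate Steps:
g(p) = -5 + p (g(p) = p - 5 = -5 + p)
A(c, T) = -20 (A(c, T) = 2*(-5 - 5) = 2*(-10) = -20)
j(P) = -20/P²
1/(125880 + (j(J) - 1*(-204916))) = 1/(125880 + (-20/311² - 1*(-204916))) = 1/(125880 + (-20*1/96721 + 204916)) = 1/(125880 + (-20/96721 + 204916)) = 1/(125880 + 19819680416/96721) = 1/(31994919896/96721) = 96721/31994919896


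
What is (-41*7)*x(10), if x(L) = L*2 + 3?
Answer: -6601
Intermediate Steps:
x(L) = 3 + 2*L (x(L) = 2*L + 3 = 3 + 2*L)
(-41*7)*x(10) = (-41*7)*(3 + 2*10) = -287*(3 + 20) = -287*23 = -6601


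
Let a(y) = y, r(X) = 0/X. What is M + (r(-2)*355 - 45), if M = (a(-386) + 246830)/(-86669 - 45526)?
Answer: -2065073/44065 ≈ -46.864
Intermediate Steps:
r(X) = 0
M = -82148/44065 (M = (-386 + 246830)/(-86669 - 45526) = 246444/(-132195) = 246444*(-1/132195) = -82148/44065 ≈ -1.8642)
M + (r(-2)*355 - 45) = -82148/44065 + (0*355 - 45) = -82148/44065 + (0 - 45) = -82148/44065 - 45 = -2065073/44065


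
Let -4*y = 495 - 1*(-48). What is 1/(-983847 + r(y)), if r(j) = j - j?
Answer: -1/983847 ≈ -1.0164e-6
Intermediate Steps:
y = -543/4 (y = -(495 - 1*(-48))/4 = -(495 + 48)/4 = -¼*543 = -543/4 ≈ -135.75)
r(j) = 0
1/(-983847 + r(y)) = 1/(-983847 + 0) = 1/(-983847) = -1/983847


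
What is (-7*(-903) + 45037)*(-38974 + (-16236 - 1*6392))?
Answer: -3163755516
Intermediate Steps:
(-7*(-903) + 45037)*(-38974 + (-16236 - 1*6392)) = (6321 + 45037)*(-38974 + (-16236 - 6392)) = 51358*(-38974 - 22628) = 51358*(-61602) = -3163755516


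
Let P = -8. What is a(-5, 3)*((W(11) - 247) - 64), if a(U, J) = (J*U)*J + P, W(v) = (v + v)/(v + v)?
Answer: 16430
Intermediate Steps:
W(v) = 1 (W(v) = (2*v)/((2*v)) = (2*v)*(1/(2*v)) = 1)
a(U, J) = -8 + U*J² (a(U, J) = (J*U)*J - 8 = U*J² - 8 = -8 + U*J²)
a(-5, 3)*((W(11) - 247) - 64) = (-8 - 5*3²)*((1 - 247) - 64) = (-8 - 5*9)*(-246 - 64) = (-8 - 45)*(-310) = -53*(-310) = 16430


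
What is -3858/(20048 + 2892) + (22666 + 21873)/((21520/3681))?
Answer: 37608854493/4936688 ≈ 7618.2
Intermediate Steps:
-3858/(20048 + 2892) + (22666 + 21873)/((21520/3681)) = -3858/22940 + 44539/((21520*(1/3681))) = -3858*1/22940 + 44539/(21520/3681) = -1929/11470 + 44539*(3681/21520) = -1929/11470 + 163948059/21520 = 37608854493/4936688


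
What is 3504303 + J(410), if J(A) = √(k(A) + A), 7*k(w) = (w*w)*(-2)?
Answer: 3504303 + I*√2333310/7 ≈ 3.5043e+6 + 218.22*I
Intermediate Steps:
k(w) = -2*w²/7 (k(w) = ((w*w)*(-2))/7 = (w²*(-2))/7 = (-2*w²)/7 = -2*w²/7)
J(A) = √(A - 2*A²/7) (J(A) = √(-2*A²/7 + A) = √(A - 2*A²/7))
3504303 + J(410) = 3504303 + √7*√(410*(7 - 2*410))/7 = 3504303 + √7*√(410*(7 - 820))/7 = 3504303 + √7*√(410*(-813))/7 = 3504303 + √7*√(-333330)/7 = 3504303 + √7*(I*√333330)/7 = 3504303 + I*√2333310/7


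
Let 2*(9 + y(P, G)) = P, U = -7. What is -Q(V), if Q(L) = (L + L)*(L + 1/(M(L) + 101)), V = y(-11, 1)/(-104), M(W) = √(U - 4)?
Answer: 29*(-29*√11 + 3137*I)/(21632*(√11 - 101*I)) ≈ -0.041635 + 9.0563e-5*I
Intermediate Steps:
y(P, G) = -9 + P/2
M(W) = I*√11 (M(W) = √(-7 - 4) = √(-11) = I*√11)
V = 29/208 (V = (-9 + (½)*(-11))/(-104) = (-9 - 11/2)*(-1/104) = -29/2*(-1/104) = 29/208 ≈ 0.13942)
Q(L) = 2*L*(L + 1/(101 + I*√11)) (Q(L) = (L + L)*(L + 1/(I*√11 + 101)) = (2*L)*(L + 1/(101 + I*√11)) = 2*L*(L + 1/(101 + I*√11)))
-Q(V) = -(2*(29/208)² + (101/5106)*(29/208) - 1/5106*I*29/208*√11) = -(2*(841/43264) + 2929/1062048 - 29*I*√11/1062048) = -(841/21632 + 2929/1062048 - 29*I*√11/1062048) = -(2299381/55226496 - 29*I*√11/1062048) = -2299381/55226496 + 29*I*√11/1062048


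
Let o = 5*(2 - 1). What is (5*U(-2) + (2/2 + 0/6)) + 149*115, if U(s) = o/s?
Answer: 34247/2 ≈ 17124.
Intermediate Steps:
o = 5 (o = 5*1 = 5)
U(s) = 5/s
(5*U(-2) + (2/2 + 0/6)) + 149*115 = (5*(5/(-2)) + (2/2 + 0/6)) + 149*115 = (5*(5*(-1/2)) + (2*(1/2) + 0*(1/6))) + 17135 = (5*(-5/2) + (1 + 0)) + 17135 = (-25/2 + 1) + 17135 = -23/2 + 17135 = 34247/2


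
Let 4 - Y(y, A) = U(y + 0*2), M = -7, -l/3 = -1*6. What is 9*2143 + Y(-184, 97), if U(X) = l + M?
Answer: 19280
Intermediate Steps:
l = 18 (l = -(-3)*6 = -3*(-6) = 18)
U(X) = 11 (U(X) = 18 - 7 = 11)
Y(y, A) = -7 (Y(y, A) = 4 - 1*11 = 4 - 11 = -7)
9*2143 + Y(-184, 97) = 9*2143 - 7 = 19287 - 7 = 19280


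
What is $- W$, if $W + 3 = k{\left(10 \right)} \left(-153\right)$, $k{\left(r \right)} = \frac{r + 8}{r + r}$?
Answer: $\frac{1407}{10} \approx 140.7$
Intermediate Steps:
$k{\left(r \right)} = \frac{8 + r}{2 r}$
$W = - \frac{1407}{10}$ ($W = -3 + \frac{8 + 10}{2 \cdot 10} \left(-153\right) = -3 + \frac{1}{2} \cdot \frac{1}{10} \cdot 18 \left(-153\right) = -3 + \frac{9}{10} \left(-153\right) = -3 - \frac{1377}{10} = - \frac{1407}{10} \approx -140.7$)
$- W = \left(-1\right) \left(- \frac{1407}{10}\right) = \frac{1407}{10}$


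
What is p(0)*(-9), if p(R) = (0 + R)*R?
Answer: 0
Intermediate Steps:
p(R) = R² (p(R) = R*R = R²)
p(0)*(-9) = 0²*(-9) = 0*(-9) = 0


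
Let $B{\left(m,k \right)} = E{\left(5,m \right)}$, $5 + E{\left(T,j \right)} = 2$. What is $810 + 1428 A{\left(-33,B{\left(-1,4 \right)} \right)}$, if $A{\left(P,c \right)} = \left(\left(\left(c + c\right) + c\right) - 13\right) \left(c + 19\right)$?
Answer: $-501846$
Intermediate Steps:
$E{\left(T,j \right)} = -3$ ($E{\left(T,j \right)} = -5 + 2 = -3$)
$B{\left(m,k \right)} = -3$
$A{\left(P,c \right)} = \left(-13 + 3 c\right) \left(19 + c\right)$ ($A{\left(P,c \right)} = \left(\left(2 c + c\right) - 13\right) \left(19 + c\right) = \left(3 c - 13\right) \left(19 + c\right) = \left(-13 + 3 c\right) \left(19 + c\right)$)
$810 + 1428 A{\left(-33,B{\left(-1,4 \right)} \right)} = 810 + 1428 \left(-247 + 3 \left(-3\right)^{2} + 44 \left(-3\right)\right) = 810 + 1428 \left(-247 + 3 \cdot 9 - 132\right) = 810 + 1428 \left(-247 + 27 - 132\right) = 810 + 1428 \left(-352\right) = 810 - 502656 = -501846$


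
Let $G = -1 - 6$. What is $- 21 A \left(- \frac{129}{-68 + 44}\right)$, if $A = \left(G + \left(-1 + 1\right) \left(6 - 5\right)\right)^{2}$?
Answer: $- \frac{44247}{8} \approx -5530.9$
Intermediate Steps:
$G = -7$ ($G = -1 - 6 = -7$)
$A = 49$ ($A = \left(-7 + \left(-1 + 1\right) \left(6 - 5\right)\right)^{2} = \left(-7 + 0 \cdot 1\right)^{2} = \left(-7 + 0\right)^{2} = \left(-7\right)^{2} = 49$)
$- 21 A \left(- \frac{129}{-68 + 44}\right) = \left(-21\right) 49 \left(- \frac{129}{-68 + 44}\right) = - 1029 \left(- \frac{129}{-24}\right) = - 1029 \left(\left(-129\right) \left(- \frac{1}{24}\right)\right) = \left(-1029\right) \frac{43}{8} = - \frac{44247}{8}$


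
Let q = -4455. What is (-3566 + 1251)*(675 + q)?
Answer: 8750700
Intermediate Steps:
(-3566 + 1251)*(675 + q) = (-3566 + 1251)*(675 - 4455) = -2315*(-3780) = 8750700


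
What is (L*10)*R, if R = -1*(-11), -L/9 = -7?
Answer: 6930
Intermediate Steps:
L = 63 (L = -9*(-7) = 63)
R = 11
(L*10)*R = (63*10)*11 = 630*11 = 6930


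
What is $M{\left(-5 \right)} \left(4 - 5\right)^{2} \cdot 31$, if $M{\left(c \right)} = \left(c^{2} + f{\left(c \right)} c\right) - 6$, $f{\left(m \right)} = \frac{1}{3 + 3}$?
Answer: $\frac{3379}{6} \approx 563.17$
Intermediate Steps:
$f{\left(m \right)} = \frac{1}{6}$
$M{\left(c \right)} = -6 + c^{2} + \frac{c}{6}$ ($M{\left(c \right)} = \left(c^{2} + \frac{c}{6}\right) - 6 = -6 + c^{2} + \frac{c}{6}$)
$M{\left(-5 \right)} \left(4 - 5\right)^{2} \cdot 31 = \left(-6 + \left(-5\right)^{2} + \frac{1}{6} \left(-5\right)\right) \left(4 - 5\right)^{2} \cdot 31 = \left(-6 + 25 - \frac{5}{6}\right) \left(-1\right)^{2} \cdot 31 = \frac{109}{6} \cdot 1 \cdot 31 = \frac{109}{6} \cdot 31 = \frac{3379}{6}$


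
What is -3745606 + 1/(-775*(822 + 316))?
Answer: -3303437211701/881950 ≈ -3.7456e+6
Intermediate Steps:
-3745606 + 1/(-775*(822 + 316)) = -3745606 + 1/(-775*1138) = -3745606 + 1/(-881950) = -3745606 - 1/881950 = -3303437211701/881950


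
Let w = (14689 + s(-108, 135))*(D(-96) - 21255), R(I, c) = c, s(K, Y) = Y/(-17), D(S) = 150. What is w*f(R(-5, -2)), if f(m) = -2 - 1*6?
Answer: 42138749520/17 ≈ 2.4788e+9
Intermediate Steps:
s(K, Y) = -Y/17 (s(K, Y) = Y*(-1/17) = -Y/17)
f(m) = -8 (f(m) = -2 - 6 = -8)
w = -5267343690/17 (w = (14689 - 1/17*135)*(150 - 21255) = (14689 - 135/17)*(-21105) = (249578/17)*(-21105) = -5267343690/17 ≈ -3.0984e+8)
w*f(R(-5, -2)) = -5267343690/17*(-8) = 42138749520/17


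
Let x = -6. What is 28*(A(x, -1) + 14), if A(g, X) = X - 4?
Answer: 252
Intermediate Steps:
A(g, X) = -4 + X
28*(A(x, -1) + 14) = 28*((-4 - 1) + 14) = 28*(-5 + 14) = 28*9 = 252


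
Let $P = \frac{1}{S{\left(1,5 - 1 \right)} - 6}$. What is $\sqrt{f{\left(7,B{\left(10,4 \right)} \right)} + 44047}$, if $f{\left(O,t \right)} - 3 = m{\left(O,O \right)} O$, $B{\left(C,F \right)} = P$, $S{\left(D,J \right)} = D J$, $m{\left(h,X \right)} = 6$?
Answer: $2 \sqrt{11023} \approx 209.98$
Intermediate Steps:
$P = - \frac{1}{2}$ ($P = \frac{1}{1 \left(5 - 1\right) - 6} = \frac{1}{1 \cdot 4 - 6} = \frac{1}{4 - 6} = \frac{1}{-2} = - \frac{1}{2} \approx -0.5$)
$B{\left(C,F \right)} = - \frac{1}{2}$
$f{\left(O,t \right)} = 3 + 6 O$
$\sqrt{f{\left(7,B{\left(10,4 \right)} \right)} + 44047} = \sqrt{\left(3 + 6 \cdot 7\right) + 44047} = \sqrt{\left(3 + 42\right) + 44047} = \sqrt{45 + 44047} = \sqrt{44092} = 2 \sqrt{11023}$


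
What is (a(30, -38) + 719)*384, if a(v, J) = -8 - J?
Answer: 287616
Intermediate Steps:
(a(30, -38) + 719)*384 = ((-8 - 1*(-38)) + 719)*384 = ((-8 + 38) + 719)*384 = (30 + 719)*384 = 749*384 = 287616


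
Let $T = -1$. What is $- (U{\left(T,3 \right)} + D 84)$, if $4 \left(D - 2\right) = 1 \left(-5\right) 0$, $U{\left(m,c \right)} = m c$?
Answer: $-165$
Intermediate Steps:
$U{\left(m,c \right)} = c m$
$D = 2$ ($D = 2 + \frac{1 \left(-5\right) 0}{4} = 2 + \frac{\left(-5\right) 0}{4} = 2 + \frac{1}{4} \cdot 0 = 2 + 0 = 2$)
$- (U{\left(T,3 \right)} + D 84) = - (3 \left(-1\right) + 2 \cdot 84) = - (-3 + 168) = \left(-1\right) 165 = -165$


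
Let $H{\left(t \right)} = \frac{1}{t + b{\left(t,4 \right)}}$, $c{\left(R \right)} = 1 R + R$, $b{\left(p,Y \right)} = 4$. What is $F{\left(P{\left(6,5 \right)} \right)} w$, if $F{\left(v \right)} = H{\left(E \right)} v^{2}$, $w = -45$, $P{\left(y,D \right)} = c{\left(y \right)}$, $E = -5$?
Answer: $6480$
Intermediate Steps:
$c{\left(R \right)} = 2 R$ ($c{\left(R \right)} = R + R = 2 R$)
$P{\left(y,D \right)} = 2 y$
$H{\left(t \right)} = \frac{1}{4 + t}$ ($H{\left(t \right)} = \frac{1}{t + 4} = \frac{1}{4 + t}$)
$F{\left(v \right)} = - v^{2}$ ($F{\left(v \right)} = \frac{v^{2}}{4 - 5} = \frac{v^{2}}{-1} = - v^{2}$)
$F{\left(P{\left(6,5 \right)} \right)} w = - \left(2 \cdot 6\right)^{2} \left(-45\right) = - 12^{2} \left(-45\right) = \left(-1\right) 144 \left(-45\right) = \left(-144\right) \left(-45\right) = 6480$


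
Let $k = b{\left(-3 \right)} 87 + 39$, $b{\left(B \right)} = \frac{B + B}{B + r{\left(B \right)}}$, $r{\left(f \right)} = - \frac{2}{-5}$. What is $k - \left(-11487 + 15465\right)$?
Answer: $- \frac{48597}{13} \approx -3738.2$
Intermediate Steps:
$r{\left(f \right)} = \frac{2}{5}$ ($r{\left(f \right)} = \left(-2\right) \left(- \frac{1}{5}\right) = \frac{2}{5}$)
$b{\left(B \right)} = \frac{2 B}{\frac{2}{5} + B}$ ($b{\left(B \right)} = \frac{B + B}{B + \frac{2}{5}} = \frac{2 B}{\frac{2}{5} + B}$)
$k = \frac{3117}{13}$ ($k = 10 \left(-3\right) \frac{1}{2 + 5 \left(-3\right)} 87 + 39 = 10 \left(-3\right) \frac{1}{2 - 15} \cdot 87 + 39 = 10 \left(-3\right) \frac{1}{-13} \cdot 87 + 39 = 10 \left(-3\right) \left(- \frac{1}{13}\right) 87 + 39 = \frac{30}{13} \cdot 87 + 39 = \frac{2610}{13} + 39 = \frac{3117}{13} \approx 239.77$)
$k - \left(-11487 + 15465\right) = \frac{3117}{13} - \left(-11487 + 15465\right) = \frac{3117}{13} - 3978 = - \frac{48597}{13}$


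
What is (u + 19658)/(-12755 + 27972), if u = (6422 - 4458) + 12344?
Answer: 33966/15217 ≈ 2.2321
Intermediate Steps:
u = 14308 (u = 1964 + 12344 = 14308)
(u + 19658)/(-12755 + 27972) = (14308 + 19658)/(-12755 + 27972) = 33966/15217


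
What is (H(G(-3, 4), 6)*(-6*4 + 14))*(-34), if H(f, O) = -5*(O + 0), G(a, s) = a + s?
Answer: -10200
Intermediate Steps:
H(f, O) = -5*O
(H(G(-3, 4), 6)*(-6*4 + 14))*(-34) = ((-5*6)*(-6*4 + 14))*(-34) = -30*(-24 + 14)*(-34) = -30*(-10)*(-34) = 300*(-34) = -10200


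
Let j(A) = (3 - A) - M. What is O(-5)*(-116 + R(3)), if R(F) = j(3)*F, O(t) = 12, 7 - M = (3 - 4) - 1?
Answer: -1716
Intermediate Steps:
M = 9 (M = 7 - ((3 - 4) - 1) = 7 - (-1 - 1) = 7 - 1*(-2) = 7 + 2 = 9)
j(A) = -6 - A (j(A) = (3 - A) - 1*9 = (3 - A) - 9 = -6 - A)
R(F) = -9*F (R(F) = (-6 - 1*3)*F = (-6 - 3)*F = -9*F)
O(-5)*(-116 + R(3)) = 12*(-116 - 9*3) = 12*(-116 - 27) = 12*(-143) = -1716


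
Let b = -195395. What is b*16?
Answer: -3126320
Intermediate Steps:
b*16 = -195395*16 = -3126320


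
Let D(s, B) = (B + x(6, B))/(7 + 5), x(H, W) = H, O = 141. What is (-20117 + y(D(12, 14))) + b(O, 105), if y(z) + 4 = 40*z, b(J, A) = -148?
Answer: -60607/3 ≈ -20202.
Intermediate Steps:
D(s, B) = ½ + B/12 (D(s, B) = (B + 6)/(7 + 5) = (6 + B)/12 = (6 + B)*(1/12) = ½ + B/12)
y(z) = -4 + 40*z
(-20117 + y(D(12, 14))) + b(O, 105) = (-20117 + (-4 + 40*(½ + (1/12)*14))) - 148 = (-20117 + (-4 + 40*(½ + 7/6))) - 148 = (-20117 + (-4 + 40*(5/3))) - 148 = (-20117 + (-4 + 200/3)) - 148 = (-20117 + 188/3) - 148 = -60163/3 - 148 = -60607/3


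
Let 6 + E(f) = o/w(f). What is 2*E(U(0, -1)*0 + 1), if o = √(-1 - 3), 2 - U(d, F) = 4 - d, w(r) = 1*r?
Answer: -12 + 4*I ≈ -12.0 + 4.0*I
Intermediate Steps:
w(r) = r
U(d, F) = -2 + d (U(d, F) = 2 - (4 - d) = 2 + (-4 + d) = -2 + d)
o = 2*I (o = √(-4) = 2*I ≈ 2.0*I)
E(f) = -6 + 2*I/f (E(f) = -6 + (2*I)/f = -6 + 2*I/f)
2*E(U(0, -1)*0 + 1) = 2*(-6 + 2*I/((-2 + 0)*0 + 1)) = 2*(-6 + 2*I/(-2*0 + 1)) = 2*(-6 + 2*I/(0 + 1)) = 2*(-6 + 2*I/1) = 2*(-6 + 2*I*1) = 2*(-6 + 2*I) = -12 + 4*I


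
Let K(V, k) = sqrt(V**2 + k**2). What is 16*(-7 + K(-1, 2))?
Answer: -112 + 16*sqrt(5) ≈ -76.223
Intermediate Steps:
16*(-7 + K(-1, 2)) = 16*(-7 + sqrt((-1)**2 + 2**2)) = 16*(-7 + sqrt(1 + 4)) = 16*(-7 + sqrt(5)) = -112 + 16*sqrt(5)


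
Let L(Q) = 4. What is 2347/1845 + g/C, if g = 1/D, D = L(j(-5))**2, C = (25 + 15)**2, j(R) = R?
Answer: 12017009/9446400 ≈ 1.2721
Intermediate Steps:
C = 1600 (C = 40**2 = 1600)
D = 16 (D = 4**2 = 16)
g = 1/16 ≈ 0.062500
2347/1845 + g/C = 2347/1845 + (1/16)/1600 = 2347*(1/1845) + (1/16)*(1/1600) = 2347/1845 + 1/25600 = 12017009/9446400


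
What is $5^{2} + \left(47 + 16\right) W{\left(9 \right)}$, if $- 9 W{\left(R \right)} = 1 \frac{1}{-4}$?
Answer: $\frac{107}{4} \approx 26.75$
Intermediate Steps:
$W{\left(R \right)} = \frac{1}{36}$ ($W{\left(R \right)} = - \frac{1 \frac{1}{-4}}{9} = - \frac{1 \left(- \frac{1}{4}\right)}{9} = \left(- \frac{1}{9}\right) \left(- \frac{1}{4}\right) = \frac{1}{36}$)
$5^{2} + \left(47 + 16\right) W{\left(9 \right)} = 5^{2} + \left(47 + 16\right) \frac{1}{36} = 25 + 63 \cdot \frac{1}{36} = 25 + \frac{7}{4} = \frac{107}{4}$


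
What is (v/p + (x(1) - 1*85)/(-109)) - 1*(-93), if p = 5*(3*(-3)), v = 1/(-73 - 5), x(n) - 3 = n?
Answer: 35865289/382590 ≈ 93.743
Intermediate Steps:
x(n) = 3 + n
v = -1/78 (v = 1/(-78) = -1/78 ≈ -0.012821)
p = -45 (p = 5*(-9) = -45)
(v/p + (x(1) - 1*85)/(-109)) - 1*(-93) = (-1/78/(-45) + ((3 + 1) - 1*85)/(-109)) - 1*(-93) = (-1/78*(-1/45) + (4 - 85)*(-1/109)) + 93 = (1/3510 - 81*(-1/109)) + 93 = (1/3510 + 81/109) + 93 = 284419/382590 + 93 = 35865289/382590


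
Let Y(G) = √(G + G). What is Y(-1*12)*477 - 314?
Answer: -314 + 954*I*√6 ≈ -314.0 + 2336.8*I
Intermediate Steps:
Y(G) = √2*√G (Y(G) = √(2*G) = √2*√G)
Y(-1*12)*477 - 314 = (√2*√(-1*12))*477 - 314 = (√2*√(-12))*477 - 314 = (√2*(2*I*√3))*477 - 314 = (2*I*√6)*477 - 314 = 954*I*√6 - 314 = -314 + 954*I*√6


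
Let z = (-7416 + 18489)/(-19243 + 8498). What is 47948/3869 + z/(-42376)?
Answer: 21832211435197/1761672234280 ≈ 12.393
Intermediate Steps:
z = -11073/10745 (z = 11073/(-10745) = 11073*(-1/10745) = -11073/10745 ≈ -1.0305)
47948/3869 + z/(-42376) = 47948/3869 - 11073/10745/(-42376) = 47948*(1/3869) - 11073/10745*(-1/42376) = 47948/3869 + 11073/455330120 = 21832211435197/1761672234280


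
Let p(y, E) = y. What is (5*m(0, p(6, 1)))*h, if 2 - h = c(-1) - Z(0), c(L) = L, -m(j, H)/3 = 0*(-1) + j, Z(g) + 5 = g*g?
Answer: 0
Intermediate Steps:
Z(g) = -5 + g² (Z(g) = -5 + g*g = -5 + g²)
m(j, H) = -3*j (m(j, H) = -3*(0*(-1) + j) = -3*(0 + j) = -3*j)
h = -2 (h = 2 - (-1 - (-5 + 0²)) = 2 - (-1 - (-5 + 0)) = 2 - (-1 - 1*(-5)) = 2 - (-1 + 5) = 2 - 1*4 = 2 - 4 = -2)
(5*m(0, p(6, 1)))*h = (5*(-3*0))*(-2) = (5*0)*(-2) = 0*(-2) = 0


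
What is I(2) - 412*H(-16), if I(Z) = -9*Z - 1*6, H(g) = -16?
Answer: 6568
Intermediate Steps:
I(Z) = -6 - 9*Z (I(Z) = -9*Z - 6 = -6 - 9*Z)
I(2) - 412*H(-16) = (-6 - 9*2) - 412*(-16) = (-6 - 18) + 6592 = -24 + 6592 = 6568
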